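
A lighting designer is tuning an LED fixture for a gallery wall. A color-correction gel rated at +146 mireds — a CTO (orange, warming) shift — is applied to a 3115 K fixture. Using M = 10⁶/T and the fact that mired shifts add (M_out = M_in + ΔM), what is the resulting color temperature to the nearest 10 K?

M_in = 10⁶/3115 = 321.03 mireds.
M_out = 321.03 + (+146) = 467.03 mireds.
T_out = 10⁶/467.03 = 2141.2 K → 2140 K.

2140 K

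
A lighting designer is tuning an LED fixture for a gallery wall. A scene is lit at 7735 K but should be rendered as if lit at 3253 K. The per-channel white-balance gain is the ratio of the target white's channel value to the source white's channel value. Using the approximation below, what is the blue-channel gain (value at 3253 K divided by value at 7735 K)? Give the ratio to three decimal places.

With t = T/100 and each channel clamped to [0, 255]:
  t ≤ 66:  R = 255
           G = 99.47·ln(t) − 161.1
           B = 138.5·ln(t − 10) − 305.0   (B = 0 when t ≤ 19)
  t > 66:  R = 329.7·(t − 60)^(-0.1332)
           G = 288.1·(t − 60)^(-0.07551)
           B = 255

0.496

At 7735 K (t = 77.35):
  B = 255 by definition for t > 66.
At 3253 K (t = 32.53):
  B = 138.5·ln(32.53 − 10) − 305.0 = 138.5·ln 22.53 − 305.0 = 138.5·3.1148 − 305.0 = 126.406.
Gain = 126.406 / 255.000 = 0.4957 → 0.496.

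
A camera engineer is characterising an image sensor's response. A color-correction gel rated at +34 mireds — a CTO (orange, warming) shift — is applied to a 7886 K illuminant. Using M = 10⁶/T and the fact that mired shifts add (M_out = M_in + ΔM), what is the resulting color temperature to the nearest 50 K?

M_in = 10⁶/7886 = 126.81 mireds.
M_out = 126.81 + (+34) = 160.81 mireds.
T_out = 10⁶/160.81 = 6218.6 K → 6200 K.

6200 K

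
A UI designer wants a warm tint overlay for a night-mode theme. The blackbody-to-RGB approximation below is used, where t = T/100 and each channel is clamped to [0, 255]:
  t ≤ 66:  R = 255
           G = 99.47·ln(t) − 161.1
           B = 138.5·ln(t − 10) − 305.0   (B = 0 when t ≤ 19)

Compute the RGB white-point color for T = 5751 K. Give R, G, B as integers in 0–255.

t = 5751/100 = 57.51; the t ≤ 66 branch applies.
R = 255 by definition for t ≤ 66.
G = 99.47·ln 57.51 − 161.1 = 99.47·4.0520 − 161.1 = 241.948.
B = 138.5·ln(57.51 − 10) − 305.0 = 138.5·ln 47.51 − 305.0 = 138.5·3.8609 − 305.0 = 229.740.
Rounded: (255, 242, 230).

R=255, G=242, B=230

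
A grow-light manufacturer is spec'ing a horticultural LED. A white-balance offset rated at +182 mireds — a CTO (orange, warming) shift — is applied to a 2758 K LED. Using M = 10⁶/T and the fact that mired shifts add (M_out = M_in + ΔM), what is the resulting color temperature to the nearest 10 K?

M_in = 10⁶/2758 = 362.58 mireds.
M_out = 362.58 + (+182) = 544.58 mireds.
T_out = 10⁶/544.58 = 1836.3 K → 1840 K.

1840 K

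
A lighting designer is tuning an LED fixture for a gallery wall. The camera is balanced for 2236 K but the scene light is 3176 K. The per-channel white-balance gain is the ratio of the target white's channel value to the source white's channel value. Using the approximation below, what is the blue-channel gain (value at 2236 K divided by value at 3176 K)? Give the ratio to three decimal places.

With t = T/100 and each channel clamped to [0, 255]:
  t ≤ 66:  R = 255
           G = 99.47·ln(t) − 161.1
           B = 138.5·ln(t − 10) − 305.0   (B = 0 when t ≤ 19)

At 3176 K (t = 31.76):
  B = 138.5·ln(31.76 − 10) − 305.0 = 138.5·ln 21.76 − 305.0 = 138.5·3.0801 − 305.0 = 121.590.
At 2236 K (t = 22.36):
  B = 138.5·ln(22.36 − 10) − 305.0 = 138.5·ln 12.36 − 305.0 = 138.5·2.5145 − 305.0 = 43.253.
Gain = 43.253 / 121.590 = 0.3557 → 0.356.

0.356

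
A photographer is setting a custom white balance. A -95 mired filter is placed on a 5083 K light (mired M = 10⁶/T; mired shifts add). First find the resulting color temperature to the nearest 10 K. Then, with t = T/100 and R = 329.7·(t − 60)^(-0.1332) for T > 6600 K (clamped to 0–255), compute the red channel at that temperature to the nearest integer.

203

M_in = 10⁶/5083 = 196.73; M_out = 196.73 + (-95) = 101.73.
T_out = 10⁶/101.73 = 9829.5 K → 9830 K; t = 98.3.
R = 329.7·(98.3 − 60)^(-0.1332) = 329.7·38.3^(-0.1332) = 329.7·0.61534 = 202.879.
Rounded: 203.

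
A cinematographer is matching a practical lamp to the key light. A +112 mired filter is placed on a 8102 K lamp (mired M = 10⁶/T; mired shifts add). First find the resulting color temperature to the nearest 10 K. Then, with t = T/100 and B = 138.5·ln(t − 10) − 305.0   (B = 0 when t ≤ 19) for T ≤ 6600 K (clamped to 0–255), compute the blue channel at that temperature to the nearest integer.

M_in = 10⁶/8102 = 123.43; M_out = 123.43 + (+112) = 235.43.
T_out = 10⁶/235.43 = 4247.6 K → 4250 K; t = 42.5.
B = 138.5·ln(42.5 − 10) − 305.0 = 138.5·ln 32.5 − 305.0 = 138.5·3.4812 − 305.0 = 177.152.
Rounded: 177.

177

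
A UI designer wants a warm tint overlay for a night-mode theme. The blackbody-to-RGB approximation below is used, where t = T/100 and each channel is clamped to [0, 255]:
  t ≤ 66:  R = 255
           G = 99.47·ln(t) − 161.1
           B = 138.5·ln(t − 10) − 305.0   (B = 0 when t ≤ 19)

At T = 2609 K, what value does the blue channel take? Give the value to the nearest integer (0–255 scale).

t = 2609/100 = 26.09; the t ≤ 66 branch applies.
B = 138.5·ln(26.09 − 10) − 305.0 = 138.5·ln 16.09 − 305.0 = 138.5·2.7782 − 305.0 = 79.780.
Rounded: 80.

80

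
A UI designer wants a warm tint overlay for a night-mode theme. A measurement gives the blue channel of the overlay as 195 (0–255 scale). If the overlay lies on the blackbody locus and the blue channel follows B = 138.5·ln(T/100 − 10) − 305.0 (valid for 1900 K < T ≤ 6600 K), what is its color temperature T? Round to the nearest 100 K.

4700 K

ln(t − 10) = (195 + 305.0) / 138.5 = 3.6101.
t − 10 = e^3.6101 = 36.970, so t = 46.970.
T = 100·t = 4697 K → 4700 K to the nearest 100 K.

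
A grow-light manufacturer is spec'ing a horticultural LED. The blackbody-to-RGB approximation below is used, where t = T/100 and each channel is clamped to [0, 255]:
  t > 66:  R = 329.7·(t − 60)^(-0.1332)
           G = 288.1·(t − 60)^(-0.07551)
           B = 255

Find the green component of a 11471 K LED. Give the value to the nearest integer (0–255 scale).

213

t = 11471/100 = 114.71; the t > 66 branch applies.
G = 288.1·(114.71 − 60)^(-0.07551) = 288.1·54.71^(-0.07551) = 288.1·0.73919 = 212.962.
Rounded: 213.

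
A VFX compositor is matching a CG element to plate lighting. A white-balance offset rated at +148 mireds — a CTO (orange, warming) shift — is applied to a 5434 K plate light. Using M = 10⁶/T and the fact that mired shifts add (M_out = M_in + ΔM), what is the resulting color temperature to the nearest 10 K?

3010 K

M_in = 10⁶/5434 = 184.03 mireds.
M_out = 184.03 + (+148) = 332.03 mireds.
T_out = 10⁶/332.03 = 3011.8 K → 3010 K.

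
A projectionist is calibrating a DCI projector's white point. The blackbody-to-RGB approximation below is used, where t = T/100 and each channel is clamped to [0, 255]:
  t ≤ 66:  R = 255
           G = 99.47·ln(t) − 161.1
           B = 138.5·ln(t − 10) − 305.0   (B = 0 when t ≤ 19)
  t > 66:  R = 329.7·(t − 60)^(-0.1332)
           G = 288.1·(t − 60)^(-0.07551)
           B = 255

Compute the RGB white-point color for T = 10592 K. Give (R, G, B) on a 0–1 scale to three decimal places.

t = 10592/100 = 105.92; the t > 66 branch applies.
R = 329.7·(105.92 − 60)^(-0.1332) = 329.7·45.92^(-0.1332) = 329.7·0.60065 = 198.034.
G = 288.1·(105.92 − 60)^(-0.07551) = 288.1·45.92^(-0.07551) = 288.1·0.74904 = 215.797.
B = 255 by definition for t > 66.
Dividing each by 255: (0.7766, 0.8463, 1.0000) → (0.777, 0.846, 1.000).

(0.777, 0.846, 1.000)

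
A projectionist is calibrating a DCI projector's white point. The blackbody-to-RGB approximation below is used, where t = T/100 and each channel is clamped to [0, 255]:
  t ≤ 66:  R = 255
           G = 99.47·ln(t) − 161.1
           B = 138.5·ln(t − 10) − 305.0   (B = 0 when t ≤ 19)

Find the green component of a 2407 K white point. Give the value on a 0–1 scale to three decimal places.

t = 2407/100 = 24.07; the t ≤ 66 branch applies.
G = 99.47·ln 24.07 − 161.1 = 99.47·3.1810 − 161.1 = 155.311.
On a 0–1 scale: 155.311/255 = 0.6091 → 0.609.

0.609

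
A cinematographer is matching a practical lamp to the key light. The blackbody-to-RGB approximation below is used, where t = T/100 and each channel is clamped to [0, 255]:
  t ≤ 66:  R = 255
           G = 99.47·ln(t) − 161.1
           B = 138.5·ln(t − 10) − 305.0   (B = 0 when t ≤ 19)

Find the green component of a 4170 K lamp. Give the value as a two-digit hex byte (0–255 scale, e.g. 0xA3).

0xD2

t = 4170/100 = 41.7; the t ≤ 66 branch applies.
G = 99.47·ln 41.7 − 161.1 = 99.47·3.7305 − 161.1 = 209.973.
Rounded: 210; in hex, 0xD2.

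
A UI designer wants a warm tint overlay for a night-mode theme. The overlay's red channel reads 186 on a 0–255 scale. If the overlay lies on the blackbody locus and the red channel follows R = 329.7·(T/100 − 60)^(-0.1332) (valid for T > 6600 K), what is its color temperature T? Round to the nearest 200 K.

(t − 60)^(-0.1332) = 186/329.7 = 0.56415.
t − 60 = 0.56415^(1/-0.1332) = 0.56415^(-7.508) = 73.521, so t = 133.521.
T = 100·t = 13352 K → 13400 K to the nearest 200 K.

13400 K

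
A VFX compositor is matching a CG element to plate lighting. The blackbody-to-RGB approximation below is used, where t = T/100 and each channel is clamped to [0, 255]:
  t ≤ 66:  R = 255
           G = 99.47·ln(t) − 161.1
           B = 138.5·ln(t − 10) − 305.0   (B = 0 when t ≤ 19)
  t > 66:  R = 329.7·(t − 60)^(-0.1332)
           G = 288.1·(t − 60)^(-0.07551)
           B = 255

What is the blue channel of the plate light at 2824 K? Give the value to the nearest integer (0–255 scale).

97

t = 2824/100 = 28.24; the t ≤ 66 branch applies.
B = 138.5·ln(28.24 − 10) − 305.0 = 138.5·ln 18.24 − 305.0 = 138.5·2.9036 − 305.0 = 97.151.
Rounded: 97.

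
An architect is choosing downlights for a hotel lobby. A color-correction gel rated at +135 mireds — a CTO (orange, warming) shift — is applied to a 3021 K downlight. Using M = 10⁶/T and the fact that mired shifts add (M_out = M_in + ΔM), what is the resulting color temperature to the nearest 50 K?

2150 K

M_in = 10⁶/3021 = 331.02 mireds.
M_out = 331.02 + (+135) = 466.02 mireds.
T_out = 10⁶/466.02 = 2145.8 K → 2150 K.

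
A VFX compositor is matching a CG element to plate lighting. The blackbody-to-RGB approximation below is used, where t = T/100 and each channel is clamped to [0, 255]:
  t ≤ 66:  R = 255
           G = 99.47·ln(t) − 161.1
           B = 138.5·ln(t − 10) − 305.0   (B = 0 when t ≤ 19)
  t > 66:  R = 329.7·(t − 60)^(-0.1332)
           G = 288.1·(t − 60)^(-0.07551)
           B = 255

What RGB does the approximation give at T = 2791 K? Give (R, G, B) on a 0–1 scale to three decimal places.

(1.000, 0.667, 0.371)

t = 2791/100 = 27.91; the t ≤ 66 branch applies.
R = 255 by definition for t ≤ 66.
G = 99.47·ln 27.91 − 161.1 = 99.47·3.3290 − 161.1 = 170.034.
B = 138.5·ln(27.91 − 10) − 305.0 = 138.5·ln 17.91 − 305.0 = 138.5·2.8854 − 305.0 = 94.622.
Dividing each by 255: (1.0000, 0.6668, 0.3711) → (1.000, 0.667, 0.371).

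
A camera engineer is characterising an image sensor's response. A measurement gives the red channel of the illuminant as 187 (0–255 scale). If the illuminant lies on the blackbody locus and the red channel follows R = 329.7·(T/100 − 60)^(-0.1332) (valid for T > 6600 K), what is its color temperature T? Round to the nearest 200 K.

13000 K

(t − 60)^(-0.1332) = 187/329.7 = 0.56718.
t − 60 = 0.56718^(1/-0.1332) = 0.56718^(-7.508) = 70.620, so t = 130.620.
T = 100·t = 13062 K → 13000 K to the nearest 200 K.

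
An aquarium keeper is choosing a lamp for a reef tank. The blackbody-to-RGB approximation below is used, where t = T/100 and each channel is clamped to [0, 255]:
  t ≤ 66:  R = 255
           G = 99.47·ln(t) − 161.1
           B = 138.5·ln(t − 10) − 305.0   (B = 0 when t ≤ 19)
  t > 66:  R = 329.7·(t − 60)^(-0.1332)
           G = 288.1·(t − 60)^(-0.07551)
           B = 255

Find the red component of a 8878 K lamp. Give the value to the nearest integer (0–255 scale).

211

t = 8878/100 = 88.78; the t > 66 branch applies.
R = 329.7·(88.78 − 60)^(-0.1332) = 329.7·28.78^(-0.1332) = 329.7·0.63922 = 210.750.
Rounded: 211.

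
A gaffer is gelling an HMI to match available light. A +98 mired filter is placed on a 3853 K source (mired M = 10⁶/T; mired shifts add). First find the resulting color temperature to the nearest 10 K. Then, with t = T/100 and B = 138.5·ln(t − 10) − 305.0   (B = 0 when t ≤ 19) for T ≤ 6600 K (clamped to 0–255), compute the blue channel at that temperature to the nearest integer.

M_in = 10⁶/3853 = 259.54; M_out = 259.54 + (+98) = 357.54.
T_out = 10⁶/357.54 = 2796.9 K → 2800 K; t = 28.
B = 138.5·ln(28 − 10) − 305.0 = 138.5·ln 18 − 305.0 = 138.5·2.8904 − 305.0 = 95.316.
Rounded: 95.

95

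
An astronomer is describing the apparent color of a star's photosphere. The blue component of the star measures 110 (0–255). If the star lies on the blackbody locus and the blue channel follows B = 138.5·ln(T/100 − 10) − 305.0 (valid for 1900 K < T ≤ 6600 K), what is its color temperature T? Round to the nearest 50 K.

ln(t − 10) = (110 + 305.0) / 138.5 = 2.9964.
t − 10 = e^2.9964 = 20.013, so t = 30.013.
T = 100·t = 3001 K → 3000 K to the nearest 50 K.

3000 K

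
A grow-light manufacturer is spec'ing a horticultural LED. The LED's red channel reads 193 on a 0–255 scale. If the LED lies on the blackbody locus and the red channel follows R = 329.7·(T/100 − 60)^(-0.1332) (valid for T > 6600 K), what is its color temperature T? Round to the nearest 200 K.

11600 K

(t − 60)^(-0.1332) = 193/329.7 = 0.58538.
t − 60 = 0.58538^(1/-0.1332) = 0.58538^(-7.508) = 55.713, so t = 115.713.
T = 100·t = 11571 K → 11600 K to the nearest 200 K.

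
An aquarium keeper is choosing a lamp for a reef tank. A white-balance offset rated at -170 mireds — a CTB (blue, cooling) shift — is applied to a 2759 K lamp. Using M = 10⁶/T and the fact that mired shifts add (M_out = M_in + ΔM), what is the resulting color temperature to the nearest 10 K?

M_in = 10⁶/2759 = 362.45 mireds.
M_out = 362.45 + (-170) = 192.45 mireds.
T_out = 10⁶/192.45 = 5196.2 K → 5200 K.

5200 K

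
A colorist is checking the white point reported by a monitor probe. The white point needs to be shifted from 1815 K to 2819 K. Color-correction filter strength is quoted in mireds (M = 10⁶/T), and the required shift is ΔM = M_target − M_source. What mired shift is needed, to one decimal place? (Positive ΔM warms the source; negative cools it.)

M_source = 10⁶/1815 = 550.964; M_target = 10⁶/2819 = 354.736.
ΔM = 354.736 − 550.964 = -196.228 → -196.2 mireds, a cooling shift.

-196.2 mireds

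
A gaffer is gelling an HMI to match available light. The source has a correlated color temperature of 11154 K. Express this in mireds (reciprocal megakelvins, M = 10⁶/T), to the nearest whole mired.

90 mireds

M = 10⁶ / 11154 = 89.654 → 90 mireds.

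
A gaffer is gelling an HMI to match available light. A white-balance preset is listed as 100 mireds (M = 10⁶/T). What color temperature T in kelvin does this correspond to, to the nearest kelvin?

10000 K

T = 10⁶ / 100 = 10000.00 K → 10000 K.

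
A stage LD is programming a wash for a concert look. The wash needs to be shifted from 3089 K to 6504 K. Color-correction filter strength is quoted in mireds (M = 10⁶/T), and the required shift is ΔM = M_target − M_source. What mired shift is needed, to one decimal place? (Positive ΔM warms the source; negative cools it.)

M_source = 10⁶/3089 = 323.729; M_target = 10⁶/6504 = 153.752.
ΔM = 153.752 − 323.729 = -169.978 → -170.0 mireds, a cooling shift.

-170.0 mireds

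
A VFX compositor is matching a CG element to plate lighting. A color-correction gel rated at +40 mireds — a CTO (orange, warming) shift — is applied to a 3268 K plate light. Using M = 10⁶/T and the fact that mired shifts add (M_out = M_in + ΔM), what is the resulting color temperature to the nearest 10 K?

2890 K

M_in = 10⁶/3268 = 306.00 mireds.
M_out = 306.00 + (+40) = 346.00 mireds.
T_out = 10⁶/346.00 = 2890.2 K → 2890 K.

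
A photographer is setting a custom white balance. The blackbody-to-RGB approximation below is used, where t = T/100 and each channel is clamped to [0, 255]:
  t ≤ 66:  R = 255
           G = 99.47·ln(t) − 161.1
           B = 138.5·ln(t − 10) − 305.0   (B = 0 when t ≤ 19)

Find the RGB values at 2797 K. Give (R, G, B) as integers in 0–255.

t = 2797/100 = 27.97; the t ≤ 66 branch applies.
R = 255 by definition for t ≤ 66.
G = 99.47·ln 27.97 − 161.1 = 99.47·3.3311 − 161.1 = 170.248.
B = 138.5·ln(27.97 − 10) − 305.0 = 138.5·ln 17.97 − 305.0 = 138.5·2.8887 − 305.0 = 95.085.
Rounded: (255, 170, 95).

(255, 170, 95)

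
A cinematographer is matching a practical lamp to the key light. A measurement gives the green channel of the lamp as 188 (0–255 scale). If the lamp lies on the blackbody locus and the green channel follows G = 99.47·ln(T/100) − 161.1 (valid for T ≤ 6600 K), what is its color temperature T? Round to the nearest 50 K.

ln t = (188 + 161.1) / 99.47 = 3.5096.
t = e^3.5096 = 33.435.
T = 100·t = 3343 K → 3350 K to the nearest 50 K.

3350 K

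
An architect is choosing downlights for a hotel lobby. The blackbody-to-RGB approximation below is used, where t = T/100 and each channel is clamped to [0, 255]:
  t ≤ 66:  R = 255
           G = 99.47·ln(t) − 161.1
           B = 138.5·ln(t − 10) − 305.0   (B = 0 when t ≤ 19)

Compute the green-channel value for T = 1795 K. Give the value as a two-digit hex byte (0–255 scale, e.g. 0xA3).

t = 1795/100 = 17.95; the t ≤ 66 branch applies.
G = 99.47·ln 17.95 − 161.1 = 99.47·2.8876 − 161.1 = 126.129.
Rounded: 126; in hex, 0x7E.

0x7E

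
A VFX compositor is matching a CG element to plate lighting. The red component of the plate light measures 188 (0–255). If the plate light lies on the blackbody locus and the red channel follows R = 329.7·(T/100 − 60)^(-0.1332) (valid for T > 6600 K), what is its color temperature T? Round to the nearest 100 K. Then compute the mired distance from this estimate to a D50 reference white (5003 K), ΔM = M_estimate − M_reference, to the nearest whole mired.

(t − 60)^(-0.1332) = 188/329.7 = 0.57022.
t − 60 = 0.57022^(1/-0.1332) = 0.57022^(-7.508) = 67.848, so t = 127.848.
T = 100·t = 12785 K → 12800 K to the nearest 100 K.
M_estimate = 10⁶/12800 = 78.12; M_reference = 10⁶/5003 = 199.88.
ΔM = 78.12 − 199.88 = -121.76 → -122 mireds.

-122 mireds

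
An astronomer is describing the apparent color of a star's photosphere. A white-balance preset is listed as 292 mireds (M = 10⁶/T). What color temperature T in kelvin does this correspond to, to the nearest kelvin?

3425 K

T = 10⁶ / 292 = 3424.66 K → 3425 K.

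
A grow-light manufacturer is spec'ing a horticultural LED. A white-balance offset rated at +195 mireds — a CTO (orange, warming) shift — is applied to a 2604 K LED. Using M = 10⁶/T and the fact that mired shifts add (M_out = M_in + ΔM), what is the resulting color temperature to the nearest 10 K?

1730 K

M_in = 10⁶/2604 = 384.02 mireds.
M_out = 384.02 + (+195) = 579.02 mireds.
T_out = 10⁶/579.02 = 1727.0 K → 1730 K.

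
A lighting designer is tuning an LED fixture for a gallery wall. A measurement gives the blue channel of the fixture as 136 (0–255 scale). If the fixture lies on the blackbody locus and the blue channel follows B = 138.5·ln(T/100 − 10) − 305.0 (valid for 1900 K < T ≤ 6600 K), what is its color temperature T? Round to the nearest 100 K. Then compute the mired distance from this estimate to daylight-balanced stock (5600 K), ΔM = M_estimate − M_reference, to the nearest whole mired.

ln(t − 10) = (136 + 305.0) / 138.5 = 3.1841.
t − 10 = e^3.1841 = 24.146, so t = 34.146.
T = 100·t = 3415 K → 3400 K to the nearest 100 K.
M_estimate = 10⁶/3400 = 294.12; M_reference = 10⁶/5600 = 178.57.
ΔM = 294.12 − 178.57 = 115.55 → +116 mireds.

+116 mireds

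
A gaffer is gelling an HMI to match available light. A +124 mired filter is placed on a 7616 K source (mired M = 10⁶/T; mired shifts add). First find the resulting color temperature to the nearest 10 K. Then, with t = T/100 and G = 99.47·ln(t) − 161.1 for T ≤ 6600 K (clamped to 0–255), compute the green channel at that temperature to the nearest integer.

M_in = 10⁶/7616 = 131.30; M_out = 131.30 + (+124) = 255.30.
T_out = 10⁶/255.30 = 3916.9 K → 3920 K; t = 39.2.
G = 99.47·ln 39.2 − 161.1 = 99.47·3.6687 − 161.1 = 203.823.
Rounded: 204.

204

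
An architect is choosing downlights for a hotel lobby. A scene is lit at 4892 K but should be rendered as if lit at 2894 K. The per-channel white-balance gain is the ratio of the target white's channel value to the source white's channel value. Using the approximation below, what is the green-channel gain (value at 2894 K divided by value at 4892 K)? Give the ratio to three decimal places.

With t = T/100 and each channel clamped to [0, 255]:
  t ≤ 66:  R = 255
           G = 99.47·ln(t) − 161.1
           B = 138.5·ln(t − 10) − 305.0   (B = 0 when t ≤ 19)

At 4892 K (t = 48.92):
  G = 99.47·ln 48.92 − 161.1 = 99.47·3.8902 − 161.1 = 225.857.
At 2894 K (t = 28.94):
  G = 99.47·ln 28.94 − 161.1 = 99.47·3.3652 − 161.1 = 173.639.
Gain = 173.639 / 225.857 = 0.7688 → 0.769.

0.769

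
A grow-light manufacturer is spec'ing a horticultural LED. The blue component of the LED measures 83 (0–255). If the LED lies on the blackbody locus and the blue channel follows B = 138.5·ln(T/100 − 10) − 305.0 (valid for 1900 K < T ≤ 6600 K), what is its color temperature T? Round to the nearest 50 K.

2650 K

ln(t − 10) = (83 + 305.0) / 138.5 = 2.8014.
t − 10 = e^2.8014 = 16.468, so t = 26.468.
T = 100·t = 2647 K → 2650 K to the nearest 50 K.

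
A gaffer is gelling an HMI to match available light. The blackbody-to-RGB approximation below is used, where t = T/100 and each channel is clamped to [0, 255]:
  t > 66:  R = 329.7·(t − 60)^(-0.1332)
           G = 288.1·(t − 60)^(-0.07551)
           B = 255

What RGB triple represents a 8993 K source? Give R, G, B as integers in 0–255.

R=210, G=223, B=255

t = 8993/100 = 89.93; the t > 66 branch applies.
R = 329.7·(89.93 − 60)^(-0.1332) = 329.7·29.93^(-0.1332) = 329.7·0.63589 = 209.653.
G = 288.1·(89.93 − 60)^(-0.07551) = 288.1·29.93^(-0.07551) = 288.1·0.77364 = 222.886.
B = 255 by definition for t > 66.
Rounded: (210, 223, 255).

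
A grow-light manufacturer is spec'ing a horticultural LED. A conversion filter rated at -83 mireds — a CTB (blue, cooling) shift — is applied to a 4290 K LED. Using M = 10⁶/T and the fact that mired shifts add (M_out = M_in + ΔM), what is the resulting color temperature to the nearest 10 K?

6660 K

M_in = 10⁶/4290 = 233.10 mireds.
M_out = 233.10 + (-83) = 150.10 mireds.
T_out = 10⁶/150.10 = 6662.2 K → 6660 K.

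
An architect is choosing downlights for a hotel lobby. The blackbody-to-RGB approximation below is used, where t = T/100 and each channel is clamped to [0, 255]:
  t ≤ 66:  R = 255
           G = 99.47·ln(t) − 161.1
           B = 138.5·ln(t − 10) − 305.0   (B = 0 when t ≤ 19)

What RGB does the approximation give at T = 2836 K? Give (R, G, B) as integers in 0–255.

(255, 172, 98)

t = 2836/100 = 28.36; the t ≤ 66 branch applies.
R = 255 by definition for t ≤ 66.
G = 99.47·ln 28.36 − 161.1 = 99.47·3.3450 − 161.1 = 171.625.
B = 138.5·ln(28.36 − 10) − 305.0 = 138.5·ln 18.36 − 305.0 = 138.5·2.9102 − 305.0 = 98.059.
Rounded: (255, 172, 98).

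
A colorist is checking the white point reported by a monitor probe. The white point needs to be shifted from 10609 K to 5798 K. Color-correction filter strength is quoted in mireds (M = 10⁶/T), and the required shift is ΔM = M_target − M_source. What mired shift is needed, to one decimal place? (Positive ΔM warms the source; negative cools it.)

M_source = 10⁶/10609 = 94.260; M_target = 10⁶/5798 = 172.473.
ΔM = 172.473 − 94.260 = 78.214 → +78.2 mireds, a warming shift.

+78.2 mireds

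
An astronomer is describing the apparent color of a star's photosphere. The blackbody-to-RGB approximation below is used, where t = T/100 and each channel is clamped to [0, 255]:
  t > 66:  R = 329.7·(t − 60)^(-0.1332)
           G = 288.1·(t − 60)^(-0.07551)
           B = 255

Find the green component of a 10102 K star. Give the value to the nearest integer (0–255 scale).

218

t = 10102/100 = 101.02; the t > 66 branch applies.
G = 288.1·(101.02 − 60)^(-0.07551) = 288.1·41.02^(-0.07551) = 288.1·0.75544 = 217.644.
Rounded: 218.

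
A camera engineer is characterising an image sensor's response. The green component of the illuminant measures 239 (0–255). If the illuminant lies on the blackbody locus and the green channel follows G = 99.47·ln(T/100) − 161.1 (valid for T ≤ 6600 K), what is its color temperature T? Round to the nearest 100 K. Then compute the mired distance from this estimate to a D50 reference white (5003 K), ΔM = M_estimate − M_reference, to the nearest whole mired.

ln t = (239 + 161.1) / 99.47 = 4.0223.
t = e^4.0223 = 55.830.
T = 100·t = 5583 K → 5600 K to the nearest 100 K.
M_estimate = 10⁶/5600 = 178.57; M_reference = 10⁶/5003 = 199.88.
ΔM = 178.57 − 199.88 = -21.31 → -21 mireds.

-21 mireds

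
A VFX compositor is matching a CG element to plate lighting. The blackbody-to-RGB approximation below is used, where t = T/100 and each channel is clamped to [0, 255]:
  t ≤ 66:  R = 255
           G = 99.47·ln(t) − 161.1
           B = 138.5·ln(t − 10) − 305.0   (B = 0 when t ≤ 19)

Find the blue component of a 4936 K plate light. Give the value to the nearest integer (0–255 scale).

204

t = 4936/100 = 49.36; the t ≤ 66 branch applies.
B = 138.5·ln(49.36 − 10) − 305.0 = 138.5·ln 39.36 − 305.0 = 138.5·3.6728 − 305.0 = 203.676.
Rounded: 204.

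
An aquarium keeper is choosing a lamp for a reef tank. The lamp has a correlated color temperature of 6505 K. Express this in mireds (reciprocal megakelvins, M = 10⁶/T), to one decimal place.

153.7 mireds

M = 10⁶ / 6505 = 153.728 → 153.7 mireds.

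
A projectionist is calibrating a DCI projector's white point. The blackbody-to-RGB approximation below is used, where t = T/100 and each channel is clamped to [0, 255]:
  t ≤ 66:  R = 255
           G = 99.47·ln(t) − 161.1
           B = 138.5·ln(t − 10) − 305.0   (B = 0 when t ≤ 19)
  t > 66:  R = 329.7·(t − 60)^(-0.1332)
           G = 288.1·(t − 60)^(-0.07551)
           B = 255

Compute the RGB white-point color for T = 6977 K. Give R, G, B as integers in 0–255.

t = 6977/100 = 69.77; the t > 66 branch applies.
R = 329.7·(69.77 − 60)^(-0.1332) = 329.7·9.77^(-0.1332) = 329.7·0.73815 = 243.369.
G = 288.1·(69.77 − 60)^(-0.07551) = 288.1·9.77^(-0.07551) = 288.1·0.84189 = 242.547.
B = 255 by definition for t > 66.
Rounded: (243, 243, 255).

R=243, G=243, B=255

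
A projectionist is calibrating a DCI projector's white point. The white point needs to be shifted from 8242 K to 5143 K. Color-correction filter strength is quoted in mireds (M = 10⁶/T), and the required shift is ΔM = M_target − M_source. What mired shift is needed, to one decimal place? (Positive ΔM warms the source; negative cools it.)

+73.1 mireds

M_source = 10⁶/8242 = 121.330; M_target = 10⁶/5143 = 194.439.
ΔM = 194.439 − 121.330 = 73.109 → +73.1 mireds, a warming shift.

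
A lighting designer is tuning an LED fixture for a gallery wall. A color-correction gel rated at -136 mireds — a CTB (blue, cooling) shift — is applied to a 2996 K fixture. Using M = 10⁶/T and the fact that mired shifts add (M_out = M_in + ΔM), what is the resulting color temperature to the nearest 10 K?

M_in = 10⁶/2996 = 333.78 mireds.
M_out = 333.78 + (-136) = 197.78 mireds.
T_out = 10⁶/197.78 = 5056.2 K → 5060 K.

5060 K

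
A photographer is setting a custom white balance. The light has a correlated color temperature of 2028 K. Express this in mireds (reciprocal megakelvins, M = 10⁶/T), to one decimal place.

493.1 mireds

M = 10⁶ / 2028 = 493.097 → 493.1 mireds.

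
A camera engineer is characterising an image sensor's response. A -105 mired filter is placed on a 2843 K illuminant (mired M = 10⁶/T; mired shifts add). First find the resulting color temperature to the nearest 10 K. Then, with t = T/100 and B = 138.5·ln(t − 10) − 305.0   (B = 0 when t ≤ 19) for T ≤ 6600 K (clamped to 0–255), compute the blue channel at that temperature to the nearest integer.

168

M_in = 10⁶/2843 = 351.74; M_out = 351.74 + (-105) = 246.74.
T_out = 10⁶/246.74 = 4052.8 K → 4050 K; t = 40.5.
B = 138.5·ln(40.5 − 10) − 305.0 = 138.5·ln 30.5 − 305.0 = 138.5·3.4177 − 305.0 = 168.355.
Rounded: 168.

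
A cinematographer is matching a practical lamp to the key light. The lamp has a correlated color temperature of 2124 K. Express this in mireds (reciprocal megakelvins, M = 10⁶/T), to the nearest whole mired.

471 mireds

M = 10⁶ / 2124 = 470.810 → 471 mireds.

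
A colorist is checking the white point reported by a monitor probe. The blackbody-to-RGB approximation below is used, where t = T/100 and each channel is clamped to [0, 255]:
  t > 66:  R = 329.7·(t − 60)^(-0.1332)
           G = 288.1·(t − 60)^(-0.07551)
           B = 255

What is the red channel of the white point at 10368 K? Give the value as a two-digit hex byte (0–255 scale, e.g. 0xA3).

0xC7

t = 10368/100 = 103.68; the t > 66 branch applies.
R = 329.7·(103.68 − 60)^(-0.1332) = 329.7·43.68^(-0.1332) = 329.7·0.60466 = 199.358.
Rounded: 199; in hex, 0xC7.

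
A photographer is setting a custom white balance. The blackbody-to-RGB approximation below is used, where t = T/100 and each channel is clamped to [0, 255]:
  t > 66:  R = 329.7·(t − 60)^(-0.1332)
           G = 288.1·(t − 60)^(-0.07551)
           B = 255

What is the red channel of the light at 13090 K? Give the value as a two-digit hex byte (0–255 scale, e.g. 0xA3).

0xBB

t = 13090/100 = 130.9; the t > 66 branch applies.
R = 329.7·(130.9 − 60)^(-0.1332) = 329.7·70.9^(-0.1332) = 329.7·0.56688 = 186.902.
Rounded: 187; in hex, 0xBB.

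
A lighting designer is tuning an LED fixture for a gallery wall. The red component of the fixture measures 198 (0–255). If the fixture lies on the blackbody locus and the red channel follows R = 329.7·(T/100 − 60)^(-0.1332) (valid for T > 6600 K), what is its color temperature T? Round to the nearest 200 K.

(t − 60)^(-0.1332) = 198/329.7 = 0.60055.
t − 60 = 0.60055^(1/-0.1332) = 0.60055^(-7.508) = 45.980, so t = 105.980.
T = 100·t = 10598 K → 10600 K to the nearest 200 K.

10600 K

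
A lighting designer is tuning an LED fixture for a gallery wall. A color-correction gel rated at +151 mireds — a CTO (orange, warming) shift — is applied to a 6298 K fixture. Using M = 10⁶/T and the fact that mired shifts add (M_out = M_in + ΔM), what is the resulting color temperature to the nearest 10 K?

M_in = 10⁶/6298 = 158.78 mireds.
M_out = 158.78 + (+151) = 309.78 mireds.
T_out = 10⁶/309.78 = 3228.1 K → 3230 K.

3230 K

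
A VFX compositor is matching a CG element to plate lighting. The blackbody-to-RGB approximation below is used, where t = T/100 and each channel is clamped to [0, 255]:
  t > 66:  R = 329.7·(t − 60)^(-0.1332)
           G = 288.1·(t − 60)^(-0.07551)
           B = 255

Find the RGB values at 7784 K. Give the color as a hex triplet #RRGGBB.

#E1E8FF

t = 7784/100 = 77.84; the t > 66 branch applies.
R = 329.7·(77.84 − 60)^(-0.1332) = 329.7·17.84^(-0.1332) = 329.7·0.68126 = 224.612.
G = 288.1·(77.84 − 60)^(-0.07551) = 288.1·17.84^(-0.07551) = 288.1·0.80447 = 231.766.
B = 255 by definition for t > 66.
Rounded: (225, 232, 255).
In hex: #E1E8FF.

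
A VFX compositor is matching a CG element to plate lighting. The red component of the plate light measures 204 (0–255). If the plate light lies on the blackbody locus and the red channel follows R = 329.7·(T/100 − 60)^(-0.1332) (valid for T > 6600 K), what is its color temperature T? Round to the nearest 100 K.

9700 K

(t − 60)^(-0.1332) = 204/329.7 = 0.61874.
t − 60 = 0.61874^(1/-0.1332) = 0.61874^(-7.508) = 36.748, so t = 96.748.
T = 100·t = 9675 K → 9700 K to the nearest 100 K.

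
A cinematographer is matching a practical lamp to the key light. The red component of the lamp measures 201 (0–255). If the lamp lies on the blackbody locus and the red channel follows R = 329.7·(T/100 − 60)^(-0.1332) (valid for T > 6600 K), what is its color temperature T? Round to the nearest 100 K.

(t − 60)^(-0.1332) = 201/329.7 = 0.60965.
t − 60 = 0.60965^(1/-0.1332) = 0.60965^(-7.508) = 41.071, so t = 101.071.
T = 100·t = 10107 K → 10100 K to the nearest 100 K.

10100 K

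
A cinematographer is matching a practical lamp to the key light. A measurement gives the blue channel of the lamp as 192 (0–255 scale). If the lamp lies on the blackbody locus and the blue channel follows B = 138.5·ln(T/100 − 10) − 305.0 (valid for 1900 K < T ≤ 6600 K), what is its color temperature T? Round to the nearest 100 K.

4600 K

ln(t − 10) = (192 + 305.0) / 138.5 = 3.5884.
t − 10 = e^3.5884 = 36.178, so t = 46.178.
T = 100·t = 4618 K → 4600 K to the nearest 100 K.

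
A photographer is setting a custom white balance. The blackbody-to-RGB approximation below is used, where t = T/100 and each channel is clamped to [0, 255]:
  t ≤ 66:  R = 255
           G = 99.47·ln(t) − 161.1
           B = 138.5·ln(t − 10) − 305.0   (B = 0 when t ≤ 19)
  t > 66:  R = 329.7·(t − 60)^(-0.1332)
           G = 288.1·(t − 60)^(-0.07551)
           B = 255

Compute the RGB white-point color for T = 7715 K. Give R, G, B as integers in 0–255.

R=226, G=232, B=255

t = 7715/100 = 77.15; the t > 66 branch applies.
R = 329.7·(77.15 − 60)^(-0.1332) = 329.7·17.15^(-0.1332) = 329.7·0.68485 = 225.795.
G = 288.1·(77.15 − 60)^(-0.07551) = 288.1·17.15^(-0.07551) = 288.1·0.80686 = 232.458.
B = 255 by definition for t > 66.
Rounded: (226, 232, 255).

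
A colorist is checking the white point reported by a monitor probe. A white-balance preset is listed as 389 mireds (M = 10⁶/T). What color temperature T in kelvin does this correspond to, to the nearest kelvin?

2571 K

T = 10⁶ / 389 = 2570.69 K → 2571 K.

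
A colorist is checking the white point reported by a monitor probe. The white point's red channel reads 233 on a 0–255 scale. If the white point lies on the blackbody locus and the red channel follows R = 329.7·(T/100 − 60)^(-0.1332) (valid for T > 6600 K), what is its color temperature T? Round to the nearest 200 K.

(t − 60)^(-0.1332) = 233/329.7 = 0.70670.
t − 60 = 0.70670^(1/-0.1332) = 0.70670^(-7.508) = 13.547, so t = 73.547.
T = 100·t = 7355 K → 7400 K to the nearest 200 K.

7400 K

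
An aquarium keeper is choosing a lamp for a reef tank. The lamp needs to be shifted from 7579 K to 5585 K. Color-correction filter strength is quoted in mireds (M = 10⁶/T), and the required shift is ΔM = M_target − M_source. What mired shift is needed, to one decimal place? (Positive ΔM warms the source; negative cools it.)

+47.1 mireds

M_source = 10⁶/7579 = 131.944; M_target = 10⁶/5585 = 179.051.
ΔM = 179.051 − 131.944 = 47.108 → +47.1 mireds, a warming shift.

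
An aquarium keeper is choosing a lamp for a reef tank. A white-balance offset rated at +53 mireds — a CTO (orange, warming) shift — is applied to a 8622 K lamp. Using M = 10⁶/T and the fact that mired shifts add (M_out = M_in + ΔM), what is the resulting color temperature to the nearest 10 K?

5920 K

M_in = 10⁶/8622 = 115.98 mireds.
M_out = 115.98 + (+53) = 168.98 mireds.
T_out = 10⁶/168.98 = 5917.8 K → 5920 K.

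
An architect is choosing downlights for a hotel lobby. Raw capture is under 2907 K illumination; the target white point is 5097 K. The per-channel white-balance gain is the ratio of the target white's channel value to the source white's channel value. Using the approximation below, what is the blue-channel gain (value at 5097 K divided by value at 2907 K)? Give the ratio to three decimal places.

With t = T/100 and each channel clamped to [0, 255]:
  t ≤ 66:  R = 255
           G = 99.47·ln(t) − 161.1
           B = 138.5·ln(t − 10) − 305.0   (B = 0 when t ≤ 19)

2.025

At 2907 K (t = 29.07):
  B = 138.5·ln(29.07 − 10) − 305.0 = 138.5·ln 19.07 − 305.0 = 138.5·2.9481 − 305.0 = 103.314.
At 5097 K (t = 50.97):
  B = 138.5·ln(50.97 − 10) − 305.0 = 138.5·ln 40.97 − 305.0 = 138.5·3.7128 − 305.0 = 209.228.
Gain = 209.228 / 103.314 = 2.0252 → 2.025.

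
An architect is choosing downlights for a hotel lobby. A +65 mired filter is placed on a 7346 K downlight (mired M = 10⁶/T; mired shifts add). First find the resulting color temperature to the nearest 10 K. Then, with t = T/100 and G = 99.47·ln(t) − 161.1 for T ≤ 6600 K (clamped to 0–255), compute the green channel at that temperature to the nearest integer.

M_in = 10⁶/7346 = 136.13; M_out = 136.13 + (+65) = 201.13.
T_out = 10⁶/201.13 = 4971.9 K → 4970 K; t = 49.7.
G = 99.47·ln 49.7 − 161.1 = 99.47·3.9060 − 161.1 = 227.430.
Rounded: 227.

227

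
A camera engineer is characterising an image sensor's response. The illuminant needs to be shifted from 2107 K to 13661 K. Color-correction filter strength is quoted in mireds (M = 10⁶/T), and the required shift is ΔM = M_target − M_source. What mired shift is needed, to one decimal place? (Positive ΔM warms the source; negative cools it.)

-401.4 mireds

M_source = 10⁶/2107 = 474.608; M_target = 10⁶/13661 = 73.201.
ΔM = 73.201 − 474.608 = -401.407 → -401.4 mireds, a cooling shift.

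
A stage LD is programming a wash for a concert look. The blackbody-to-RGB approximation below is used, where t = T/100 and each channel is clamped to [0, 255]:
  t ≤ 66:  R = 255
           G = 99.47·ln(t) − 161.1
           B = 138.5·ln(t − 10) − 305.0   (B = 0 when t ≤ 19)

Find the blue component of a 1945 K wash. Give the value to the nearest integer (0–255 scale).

t = 1945/100 = 19.45; the t ≤ 66 branch applies.
B = 138.5·ln(19.45 − 10) − 305.0 = 138.5·ln 9.45 − 305.0 = 138.5·2.2460 − 305.0 = 6.073.
Rounded: 6.

6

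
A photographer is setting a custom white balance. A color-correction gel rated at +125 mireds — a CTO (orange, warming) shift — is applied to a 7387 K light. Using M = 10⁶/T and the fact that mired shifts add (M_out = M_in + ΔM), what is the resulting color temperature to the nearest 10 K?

M_in = 10⁶/7387 = 135.37 mireds.
M_out = 135.37 + (+125) = 260.37 mireds.
T_out = 10⁶/260.37 = 3840.6 K → 3840 K.

3840 K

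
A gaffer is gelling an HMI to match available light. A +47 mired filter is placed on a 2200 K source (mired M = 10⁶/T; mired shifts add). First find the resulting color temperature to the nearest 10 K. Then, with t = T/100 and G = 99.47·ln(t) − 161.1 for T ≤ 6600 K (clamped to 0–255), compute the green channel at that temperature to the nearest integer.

M_in = 10⁶/2200 = 454.55; M_out = 454.55 + (+47) = 501.55.
T_out = 10⁶/501.55 = 1993.8 K → 1990 K; t = 19.9.
G = 99.47·ln 19.9 − 161.1 = 99.47·2.9907 − 161.1 = 136.387.
Rounded: 136.

136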